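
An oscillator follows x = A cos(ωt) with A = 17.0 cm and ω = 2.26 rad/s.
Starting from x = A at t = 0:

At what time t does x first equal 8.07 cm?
cos(ωt) = x/A = 8.07/17.0 = 0.4747
ωt = arccos(0.4747) = 1.076 rad
t = 1.076/2.26 = 0.4762 s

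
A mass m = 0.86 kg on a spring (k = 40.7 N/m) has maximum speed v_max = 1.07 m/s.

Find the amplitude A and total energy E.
½mv²_max = ½kA² → A = v_max√(m/k) = 1.07×√(0.86/40.7) = 0.1555 m = 15.55 cm
E = ½mv²_max = ½×0.86×1.07² = 0.4923 J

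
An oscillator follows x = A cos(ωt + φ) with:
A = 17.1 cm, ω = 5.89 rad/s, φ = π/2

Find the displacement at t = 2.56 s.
x = A cos(ωt + φ) = 17.1×cos(5.89×2.56 + π/2) = -10.07 cm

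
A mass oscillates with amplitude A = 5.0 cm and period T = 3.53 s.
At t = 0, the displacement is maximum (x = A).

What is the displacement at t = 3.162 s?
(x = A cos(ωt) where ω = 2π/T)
ω = 2π/T = 2π/3.53 = 1.78 rad/s
x = A cos(ωt) = 5.0×cos(1.78×3.162) = 3.965 cm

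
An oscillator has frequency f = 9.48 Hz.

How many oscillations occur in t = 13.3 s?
n = f×t = 9.48×13.3 = 126.1 oscillations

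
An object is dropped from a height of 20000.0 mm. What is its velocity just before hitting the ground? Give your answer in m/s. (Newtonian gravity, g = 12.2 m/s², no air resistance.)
v = √(2gh) (with unit conversion) = 22.09 m/s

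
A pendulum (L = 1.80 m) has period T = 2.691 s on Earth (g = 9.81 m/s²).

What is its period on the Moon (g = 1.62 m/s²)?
T = 2π√(L/g), so T_moon/T_earth = √(g_earth/g_moon)
T_moon = 2π√(1.8/1.62) = 6.623 s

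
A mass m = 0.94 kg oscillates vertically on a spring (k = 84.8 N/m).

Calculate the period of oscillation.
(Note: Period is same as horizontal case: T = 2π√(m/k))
T = 2π√(m/k) = 2π√(0.94/84.8) = 0.6615 s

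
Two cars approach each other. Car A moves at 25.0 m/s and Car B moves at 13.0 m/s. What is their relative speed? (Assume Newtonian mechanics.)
v_rel = v_A + v_B = 25.0 + 13.0 = 38.0 m/s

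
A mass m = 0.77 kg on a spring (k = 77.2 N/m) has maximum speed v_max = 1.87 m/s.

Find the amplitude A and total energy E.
½mv²_max = ½kA² → A = v_max√(m/k) = 1.87×√(0.77/77.2) = 0.1868 m = 18.68 cm
E = ½mv²_max = ½×0.77×1.87² = 1.346 J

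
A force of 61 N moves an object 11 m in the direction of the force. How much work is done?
W = Fd = 61×11 = 671.0 J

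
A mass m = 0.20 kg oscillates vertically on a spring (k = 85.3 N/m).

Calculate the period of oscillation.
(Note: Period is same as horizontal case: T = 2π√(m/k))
T = 2π√(m/k) = 2π√(0.2/85.3) = 0.3042 s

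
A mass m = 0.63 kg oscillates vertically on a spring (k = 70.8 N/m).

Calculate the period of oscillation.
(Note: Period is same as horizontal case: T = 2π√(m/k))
T = 2π√(m/k) = 2π√(0.63/70.8) = 0.5927 s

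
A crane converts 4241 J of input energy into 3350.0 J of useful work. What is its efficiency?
η = W_out/W_in = 3350.0/4241 = 0.7899 = 78.99%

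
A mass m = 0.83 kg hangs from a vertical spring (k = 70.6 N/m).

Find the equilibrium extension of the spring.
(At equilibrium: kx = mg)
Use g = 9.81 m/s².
x_eq = mg/k = 0.83×9.81/70.6 = 0.1153 m = 11.53 cm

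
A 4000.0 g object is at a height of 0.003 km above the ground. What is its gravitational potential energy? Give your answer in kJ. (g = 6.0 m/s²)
PE = mgh = 4 kg × 6.0 m/s² × 3 m = 72 J = 0.072 kJ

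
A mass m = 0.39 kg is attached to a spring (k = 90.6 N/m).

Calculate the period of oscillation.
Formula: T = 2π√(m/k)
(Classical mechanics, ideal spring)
T = 2π√(m/k) = 2π√(0.39/90.6) = 0.4122 s; f = 1/T = 2.426 Hz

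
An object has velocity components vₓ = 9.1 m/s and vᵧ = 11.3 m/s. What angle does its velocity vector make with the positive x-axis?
θ = arctan(vᵧ/vₓ) = arctan(11.3/9.1) = 51.16°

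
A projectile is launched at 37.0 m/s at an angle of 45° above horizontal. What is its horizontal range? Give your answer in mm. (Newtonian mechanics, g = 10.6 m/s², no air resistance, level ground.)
R = v₀² sin(2θ) / g (with unit conversion) = 129200.0 mm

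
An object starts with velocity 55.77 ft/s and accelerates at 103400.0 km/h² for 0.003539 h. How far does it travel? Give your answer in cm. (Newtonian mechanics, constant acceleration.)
d = v₀t + ½at² (with unit conversion) = 86410.0 cm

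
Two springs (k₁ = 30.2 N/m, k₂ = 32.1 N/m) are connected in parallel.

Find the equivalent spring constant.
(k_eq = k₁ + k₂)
k_eq = k₁ + k₂ = 30.2 + 32.1 = 62.3 N/m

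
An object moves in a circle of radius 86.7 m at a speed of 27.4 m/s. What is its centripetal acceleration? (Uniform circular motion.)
a_c = v²/r = 27.4²/86.7 = 750.76/86.7 = 8.66 m/s²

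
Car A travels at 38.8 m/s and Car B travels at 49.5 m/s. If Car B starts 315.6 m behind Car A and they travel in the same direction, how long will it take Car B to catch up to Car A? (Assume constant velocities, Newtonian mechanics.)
Relative speed: v_rel = 49.5 - 38.8 = 10.7 m/s
Time to catch: t = d₀/v_rel = 315.6/10.7 = 29.5 s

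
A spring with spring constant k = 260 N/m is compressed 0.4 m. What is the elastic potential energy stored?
PE = ½kx² = ½×260×0.4² = 20.8 J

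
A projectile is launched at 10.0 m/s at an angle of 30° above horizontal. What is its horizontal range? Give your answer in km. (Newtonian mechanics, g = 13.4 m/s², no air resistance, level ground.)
R = v₀² sin(2θ) / g (with unit conversion) = 0.006463 km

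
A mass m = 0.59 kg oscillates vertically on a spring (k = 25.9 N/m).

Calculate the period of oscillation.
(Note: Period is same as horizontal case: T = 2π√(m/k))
T = 2π√(m/k) = 2π√(0.59/25.9) = 0.9483 s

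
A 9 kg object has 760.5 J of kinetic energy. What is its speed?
KE = ½mv² → v = √(2KE/m) = √(2×760.5/9) = 13.0 m/s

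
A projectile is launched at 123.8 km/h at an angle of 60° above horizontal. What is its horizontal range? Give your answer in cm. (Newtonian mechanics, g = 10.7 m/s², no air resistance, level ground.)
R = v₀² sin(2θ) / g (with unit conversion) = 9572.0 cm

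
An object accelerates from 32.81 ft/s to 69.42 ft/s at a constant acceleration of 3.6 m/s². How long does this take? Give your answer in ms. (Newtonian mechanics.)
t = (v - v₀)/a (with unit conversion) = 3100.0 ms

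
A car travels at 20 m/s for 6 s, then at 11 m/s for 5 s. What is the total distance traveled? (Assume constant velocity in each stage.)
d₁ = v₁t₁ = 20 × 6 = 120 m
d₂ = v₂t₂ = 11 × 5 = 55 m
d_total = 120 + 55 = 175 m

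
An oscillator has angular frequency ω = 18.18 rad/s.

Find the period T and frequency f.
T = 2π/ω = 2π/18.18 = 0.3456 s; f = ω/2π = 2.893 Hz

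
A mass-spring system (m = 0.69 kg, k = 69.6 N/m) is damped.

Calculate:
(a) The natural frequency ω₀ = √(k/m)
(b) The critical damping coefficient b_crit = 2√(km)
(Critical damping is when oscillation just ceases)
ω₀ = √(k/m) = √(69.6/0.69) = 10.04 rad/s
b_crit = 2√(km) = 2√(69.6×0.69) = 13.86 kg/s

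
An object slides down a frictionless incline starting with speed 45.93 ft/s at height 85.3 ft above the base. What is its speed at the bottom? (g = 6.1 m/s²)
½mv₀² + mgh = ½mv² → v = √(v₀² + 2gh) = √(14² + 2×6.1×26) = 22.65 m/s = 74.32 ft/s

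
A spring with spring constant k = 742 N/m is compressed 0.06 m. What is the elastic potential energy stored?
PE = ½kx² = ½×742×0.06² = 1.336 J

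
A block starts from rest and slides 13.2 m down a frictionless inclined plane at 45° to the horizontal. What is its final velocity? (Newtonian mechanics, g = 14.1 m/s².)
a = g sin(θ) = 14.1 × sin(45°) = 9.97 m/s²
v = √(2ad) = √(2 × 9.97 × 13.2) = 16.22 m/s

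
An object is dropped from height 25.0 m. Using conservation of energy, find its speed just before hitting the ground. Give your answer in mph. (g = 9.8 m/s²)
mgh = ½mv² → v = √(2gh) = √(2×9.8×25) = 22.14 m/s = 49.52 mph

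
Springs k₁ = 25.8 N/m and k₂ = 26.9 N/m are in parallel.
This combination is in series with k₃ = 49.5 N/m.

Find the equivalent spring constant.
k₁₂ = k₁ + k₂ = 52.7 N/m (parallel)
1/k_eq = 1/k₁₂ + 1/k₃ → k_eq = 25.52 N/m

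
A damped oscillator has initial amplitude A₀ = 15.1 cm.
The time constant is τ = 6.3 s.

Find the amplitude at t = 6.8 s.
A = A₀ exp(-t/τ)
A = A₀ exp(−t/τ) = 15.1×exp(−6.8/6.3) = 5.131 cm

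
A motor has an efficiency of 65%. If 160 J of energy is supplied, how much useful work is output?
W_out = η × W_in = 0.65 × 160 = 104.0 J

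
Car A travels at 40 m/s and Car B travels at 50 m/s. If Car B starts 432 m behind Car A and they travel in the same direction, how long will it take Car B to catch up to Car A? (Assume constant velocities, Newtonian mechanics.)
Relative speed: v_rel = 50 - 40 = 10 m/s
Time to catch: t = d₀/v_rel = 432/10 = 43.2 s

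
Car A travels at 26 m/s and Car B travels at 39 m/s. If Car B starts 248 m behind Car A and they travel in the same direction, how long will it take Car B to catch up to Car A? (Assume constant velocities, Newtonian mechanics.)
Relative speed: v_rel = 39 - 26 = 13 m/s
Time to catch: t = d₀/v_rel = 248/13 = 19.08 s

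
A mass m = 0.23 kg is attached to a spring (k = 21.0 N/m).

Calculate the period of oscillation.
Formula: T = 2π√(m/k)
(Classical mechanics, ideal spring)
T = 2π√(m/k) = 2π√(0.23/21.0) = 0.6576 s; f = 1/T = 1.521 Hz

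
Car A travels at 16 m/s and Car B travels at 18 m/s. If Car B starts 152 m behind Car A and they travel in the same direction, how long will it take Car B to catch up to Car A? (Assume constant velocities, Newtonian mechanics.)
Relative speed: v_rel = 18 - 16 = 2 m/s
Time to catch: t = d₀/v_rel = 152/2 = 76.0 s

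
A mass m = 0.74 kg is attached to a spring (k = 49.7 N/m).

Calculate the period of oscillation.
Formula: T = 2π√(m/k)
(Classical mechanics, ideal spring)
T = 2π√(m/k) = 2π√(0.74/49.7) = 0.7667 s; f = 1/T = 1.304 Hz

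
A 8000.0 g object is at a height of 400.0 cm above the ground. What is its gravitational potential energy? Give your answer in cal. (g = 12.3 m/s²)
PE = mgh = 8 kg × 12.3 m/s² × 4 m = 393.6 J = 94.07 cal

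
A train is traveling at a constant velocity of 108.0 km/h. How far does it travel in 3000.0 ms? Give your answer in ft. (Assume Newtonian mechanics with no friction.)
d = vt (with unit conversion) = 295.3 ft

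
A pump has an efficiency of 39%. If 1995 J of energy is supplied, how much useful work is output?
W_out = η × W_in = 0.39 × 1995 = 778.05 J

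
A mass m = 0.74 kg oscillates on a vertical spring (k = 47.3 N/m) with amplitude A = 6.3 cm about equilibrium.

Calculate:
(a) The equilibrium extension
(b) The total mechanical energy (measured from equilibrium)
x_eq = mg/k = 0.74×9.81/47.3 = 0.1535 m = 15.35 cm
E = ½kA² = ½×47.3×(0.063)² = 0.09387 J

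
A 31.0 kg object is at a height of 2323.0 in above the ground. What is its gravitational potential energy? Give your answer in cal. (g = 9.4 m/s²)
PE = mgh = 31 kg × 9.4 m/s² × 59 m = 1.719e+04 J = 4109.0 cal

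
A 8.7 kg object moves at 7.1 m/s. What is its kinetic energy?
KE = ½mv² = ½×8.7×7.1² = 219.2835 J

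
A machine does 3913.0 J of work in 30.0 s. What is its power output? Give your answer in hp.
P = W/t = 3913 J / 30 s = 130.4 W = 0.1749 hp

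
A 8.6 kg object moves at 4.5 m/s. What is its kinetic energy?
KE = ½mv² = ½×8.6×4.5² = 87.075 J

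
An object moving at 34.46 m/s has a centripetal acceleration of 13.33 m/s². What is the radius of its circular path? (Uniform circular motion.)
r = v²/a_c = 34.46²/13.33 = 89.08 m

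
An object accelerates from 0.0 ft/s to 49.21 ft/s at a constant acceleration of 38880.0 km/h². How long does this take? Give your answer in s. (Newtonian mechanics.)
t = (v - v₀)/a (with unit conversion) = 5.0 s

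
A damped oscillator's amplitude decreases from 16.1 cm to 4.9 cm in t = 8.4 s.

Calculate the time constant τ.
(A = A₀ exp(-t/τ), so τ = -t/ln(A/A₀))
A/A₀ = 4.9/16.1 = 0.3043; ln(A/A₀) = -1.19
τ = −t/ln(A/A₀) = −8.4/-1.19 = 7.061 s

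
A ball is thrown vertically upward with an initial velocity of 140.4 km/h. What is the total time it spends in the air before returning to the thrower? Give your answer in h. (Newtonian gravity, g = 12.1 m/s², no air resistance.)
t_total = 2v₀/g (with unit conversion) = 0.001791 h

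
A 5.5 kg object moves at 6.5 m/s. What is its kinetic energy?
KE = ½mv² = ½×5.5×6.5² = 116.1875 J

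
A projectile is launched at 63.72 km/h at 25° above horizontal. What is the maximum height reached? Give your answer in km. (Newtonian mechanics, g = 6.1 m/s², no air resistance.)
H = v₀²sin²(θ)/(2g) (with unit conversion) = 0.004587 km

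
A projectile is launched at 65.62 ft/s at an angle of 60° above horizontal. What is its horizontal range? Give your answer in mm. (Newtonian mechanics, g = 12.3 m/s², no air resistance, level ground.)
R = v₀² sin(2θ) / g (with unit conversion) = 28170.0 mm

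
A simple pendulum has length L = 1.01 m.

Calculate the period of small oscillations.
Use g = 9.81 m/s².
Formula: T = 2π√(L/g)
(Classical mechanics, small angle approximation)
T = 2π√(L/g) = 2π√(1.01/9.81) = 2.016 s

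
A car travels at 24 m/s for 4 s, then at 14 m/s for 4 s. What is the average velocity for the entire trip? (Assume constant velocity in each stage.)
d₁ = v₁t₁ = 24 × 4 = 96 m
d₂ = v₂t₂ = 14 × 4 = 56 m
d_total = 152 m, t_total = 8 s
v_avg = d_total/t_total = 152/8 = 19.0 m/s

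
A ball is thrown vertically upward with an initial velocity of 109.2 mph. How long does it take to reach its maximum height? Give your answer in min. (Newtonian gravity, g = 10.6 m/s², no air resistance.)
t_up = v₀/g (with unit conversion) = 0.07676 min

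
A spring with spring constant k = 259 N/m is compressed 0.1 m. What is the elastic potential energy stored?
PE = ½kx² = ½×259×0.1² = 1.295 J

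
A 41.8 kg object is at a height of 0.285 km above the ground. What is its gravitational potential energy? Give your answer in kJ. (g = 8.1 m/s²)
PE = mgh = 41.8 kg × 8.1 m/s² × 285 m = 9.65e+04 J = 96.5 kJ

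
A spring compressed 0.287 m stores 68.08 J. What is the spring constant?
PE = ½kx² → k = 2PE/x² = 2×68.08/0.287² = 1653.0 N/m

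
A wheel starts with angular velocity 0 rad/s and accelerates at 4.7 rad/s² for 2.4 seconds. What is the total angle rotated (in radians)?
θ = ω₀t + ½αt² = 0×2.4 + ½×4.7×2.4² = 13.54 rad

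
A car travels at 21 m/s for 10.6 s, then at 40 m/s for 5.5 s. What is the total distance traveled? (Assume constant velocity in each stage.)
d₁ = v₁t₁ = 21 × 10.6 = 222.6 m
d₂ = v₂t₂ = 40 × 5.5 = 220 m
d_total = 222.6 + 220 = 442.6 m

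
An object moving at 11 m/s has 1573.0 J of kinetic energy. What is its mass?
KE = ½mv² → m = 2KE/v² = 2×1573.0/11² = 26.0 kg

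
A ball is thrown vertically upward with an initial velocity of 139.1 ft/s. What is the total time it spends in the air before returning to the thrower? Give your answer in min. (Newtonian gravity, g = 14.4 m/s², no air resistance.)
t_total = 2v₀/g (with unit conversion) = 0.09814 min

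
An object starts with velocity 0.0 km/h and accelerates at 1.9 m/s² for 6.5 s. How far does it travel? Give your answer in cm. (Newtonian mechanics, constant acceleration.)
d = v₀t + ½at² (with unit conversion) = 4014.0 cm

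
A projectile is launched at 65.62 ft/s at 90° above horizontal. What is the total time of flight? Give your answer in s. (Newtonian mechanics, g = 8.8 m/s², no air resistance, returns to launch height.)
T = 2v₀sin(θ)/g (with unit conversion) = 4.546 s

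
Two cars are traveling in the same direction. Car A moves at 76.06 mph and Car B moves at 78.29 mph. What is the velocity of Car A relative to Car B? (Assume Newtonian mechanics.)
v_rel = v_A - v_B = 76.06 - 78.29 = -2.23 mph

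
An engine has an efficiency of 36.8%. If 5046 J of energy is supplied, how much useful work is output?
W_out = η × W_in = 0.368 × 5046 = 1856.9 J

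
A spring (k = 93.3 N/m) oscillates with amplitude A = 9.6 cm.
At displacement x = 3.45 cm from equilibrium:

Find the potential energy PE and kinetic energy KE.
E_total = ½kA² = ½×93.3×(0.096)² = 0.4299 J
PE = ½kx² = ½×93.3×(0.0345)² = 0.05553 J
KE = E_total − PE = 0.3744 J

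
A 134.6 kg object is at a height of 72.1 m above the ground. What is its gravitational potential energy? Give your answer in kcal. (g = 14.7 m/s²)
PE = mgh = 134.6 kg × 14.7 m/s² × 72.1 m = 1.427e+05 J = 34.1 kcal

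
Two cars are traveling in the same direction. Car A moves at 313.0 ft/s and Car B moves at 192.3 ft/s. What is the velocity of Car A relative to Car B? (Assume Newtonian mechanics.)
v_rel = v_A - v_B = 313.0 - 192.3 = 120.7 ft/s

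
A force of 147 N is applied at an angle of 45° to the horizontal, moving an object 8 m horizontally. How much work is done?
W = Fd cosθ = 147×8×cos(45°) = 831.56 J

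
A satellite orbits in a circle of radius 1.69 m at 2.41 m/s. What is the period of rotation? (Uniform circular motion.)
T = 2πr/v = 2π×1.69/2.41 = 4.41 s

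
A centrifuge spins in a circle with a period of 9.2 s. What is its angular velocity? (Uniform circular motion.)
ω = 2π/T = 2π/9.2 = 0.683 rad/s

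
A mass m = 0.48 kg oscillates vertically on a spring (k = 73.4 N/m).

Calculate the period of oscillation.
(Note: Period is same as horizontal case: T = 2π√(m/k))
T = 2π√(m/k) = 2π√(0.48/73.4) = 0.5081 s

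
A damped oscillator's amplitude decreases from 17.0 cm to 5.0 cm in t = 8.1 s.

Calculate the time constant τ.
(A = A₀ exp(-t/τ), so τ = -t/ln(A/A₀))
A/A₀ = 5.0/17.0 = 0.2941; ln(A/A₀) = -1.224
τ = −t/ln(A/A₀) = −8.1/-1.224 = 6.619 s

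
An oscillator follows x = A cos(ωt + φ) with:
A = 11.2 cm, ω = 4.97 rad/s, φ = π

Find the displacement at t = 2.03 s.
x = A cos(ωt + φ) = 11.2×cos(4.97×2.03 + π) = 8.818 cm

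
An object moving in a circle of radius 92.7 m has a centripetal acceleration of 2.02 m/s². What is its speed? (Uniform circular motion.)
v = √(a_c × r) = √(2.02 × 92.7) = 13.68 m/s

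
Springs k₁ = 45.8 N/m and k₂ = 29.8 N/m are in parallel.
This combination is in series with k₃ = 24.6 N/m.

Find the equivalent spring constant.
k₁₂ = k₁ + k₂ = 75.6 N/m (parallel)
1/k_eq = 1/k₁₂ + 1/k₃ → k_eq = 18.56 N/m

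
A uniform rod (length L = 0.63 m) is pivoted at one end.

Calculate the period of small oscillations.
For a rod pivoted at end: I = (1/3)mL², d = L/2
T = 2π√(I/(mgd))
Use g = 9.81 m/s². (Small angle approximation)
I/m = (1/3)L² = 0.1323 m²; d = L/2 = 0.315 m
T = 2π√(I/(mgd)) = 2π√(0.1323/(9.81×0.315)) = 1.3 s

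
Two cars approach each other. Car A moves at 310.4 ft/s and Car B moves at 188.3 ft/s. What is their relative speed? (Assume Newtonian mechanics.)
v_rel = v_A + v_B = 310.4 + 188.3 = 498.7 ft/s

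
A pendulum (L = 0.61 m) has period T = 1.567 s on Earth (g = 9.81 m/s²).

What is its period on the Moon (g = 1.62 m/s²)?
T = 2π√(L/g), so T_moon/T_earth = √(g_earth/g_moon)
T_moon = 2π√(0.61/1.62) = 3.856 s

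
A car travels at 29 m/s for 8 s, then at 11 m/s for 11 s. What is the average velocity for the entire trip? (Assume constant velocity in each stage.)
d₁ = v₁t₁ = 29 × 8 = 232 m
d₂ = v₂t₂ = 11 × 11 = 121 m
d_total = 353 m, t_total = 19 s
v_avg = d_total/t_total = 353/19 = 18.58 m/s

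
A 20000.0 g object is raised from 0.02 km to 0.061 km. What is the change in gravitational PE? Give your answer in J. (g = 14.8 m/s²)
ΔPE = mg(h₂ − h₁) = 20 kg × 14.8 m/s² × (61 − 20) m = 1.214e+04 J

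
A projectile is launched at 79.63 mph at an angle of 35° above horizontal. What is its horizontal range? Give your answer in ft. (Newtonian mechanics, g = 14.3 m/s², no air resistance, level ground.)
R = v₀² sin(2θ) / g (with unit conversion) = 273.2 ft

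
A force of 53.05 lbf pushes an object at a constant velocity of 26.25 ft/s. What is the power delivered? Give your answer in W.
P = Fv = 236 N × 8.001 m/s = 1888 W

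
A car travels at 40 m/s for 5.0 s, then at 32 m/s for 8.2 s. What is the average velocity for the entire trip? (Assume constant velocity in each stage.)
d₁ = v₁t₁ = 40 × 5.0 = 200 m
d₂ = v₂t₂ = 32 × 8.2 = 262.4 m
d_total = 462.4 m, t_total = 13.2 s
v_avg = d_total/t_total = 462.4/13.2 = 35.03 m/s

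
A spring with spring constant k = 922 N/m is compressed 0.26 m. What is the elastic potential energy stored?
PE = ½kx² = ½×922×0.26² = 31.16 J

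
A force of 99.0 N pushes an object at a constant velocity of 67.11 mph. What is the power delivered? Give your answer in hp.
P = Fv = 99 N × 30 m/s = 2970 W = 3.983 hp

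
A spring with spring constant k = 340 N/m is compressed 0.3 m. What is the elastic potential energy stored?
PE = ½kx² = ½×340×0.3² = 15.3 J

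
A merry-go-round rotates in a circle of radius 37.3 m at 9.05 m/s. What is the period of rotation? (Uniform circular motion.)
T = 2πr/v = 2π×37.3/9.05 = 25.9 s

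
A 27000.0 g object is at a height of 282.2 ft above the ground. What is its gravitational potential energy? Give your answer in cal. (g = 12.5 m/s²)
PE = mgh = 27 kg × 12.5 m/s² × 86.01 m = 2.903e+04 J = 6938.0 cal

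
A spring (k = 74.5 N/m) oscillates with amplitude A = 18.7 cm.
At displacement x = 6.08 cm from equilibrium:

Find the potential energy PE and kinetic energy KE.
E_total = ½kA² = ½×74.5×(0.187)² = 1.303 J
PE = ½kx² = ½×74.5×(0.0608)² = 0.1377 J
KE = E_total − PE = 1.165 J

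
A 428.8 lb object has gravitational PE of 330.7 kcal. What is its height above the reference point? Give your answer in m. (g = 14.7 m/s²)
PE = mgh → h = PE/(mg) = 1.384e+06 J / (194.5 kg × 14.7 m/s²) = 483.9 m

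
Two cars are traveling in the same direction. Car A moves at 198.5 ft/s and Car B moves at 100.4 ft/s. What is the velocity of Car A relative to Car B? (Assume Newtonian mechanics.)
v_rel = v_A - v_B = 198.5 - 100.4 = 98.1 ft/s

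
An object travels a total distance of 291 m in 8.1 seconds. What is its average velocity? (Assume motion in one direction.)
v_avg = Δd / Δt = 291 / 8.1 = 35.93 m/s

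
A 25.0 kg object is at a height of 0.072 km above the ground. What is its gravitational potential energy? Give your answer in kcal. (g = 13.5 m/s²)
PE = mgh = 25 kg × 13.5 m/s² × 72 m = 2.43e+04 J = 5.808 kcal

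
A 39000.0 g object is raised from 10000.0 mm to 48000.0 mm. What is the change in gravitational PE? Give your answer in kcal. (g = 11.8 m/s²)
ΔPE = mg(h₂ − h₁) = 39 kg × 11.8 m/s² × (48 − 10) m = 1.749e+04 J = 4.18 kcal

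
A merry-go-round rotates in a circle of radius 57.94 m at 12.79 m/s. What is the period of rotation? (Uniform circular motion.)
T = 2πr/v = 2π×57.94/12.79 = 28.46 s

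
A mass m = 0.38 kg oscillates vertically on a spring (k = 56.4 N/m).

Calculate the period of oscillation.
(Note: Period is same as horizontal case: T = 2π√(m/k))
T = 2π√(m/k) = 2π√(0.38/56.4) = 0.5157 s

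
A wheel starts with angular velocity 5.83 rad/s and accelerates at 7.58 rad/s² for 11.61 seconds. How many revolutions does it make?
θ = ω₀t + ½αt² = 5.83×11.61 + ½×7.58×11.61² = 578.55 rad
Revolutions = θ/(2π) = 578.55/(2π) = 92.08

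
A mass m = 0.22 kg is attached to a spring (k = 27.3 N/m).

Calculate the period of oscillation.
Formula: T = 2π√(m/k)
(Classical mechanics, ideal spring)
T = 2π√(m/k) = 2π√(0.22/27.3) = 0.564 s; f = 1/T = 1.773 Hz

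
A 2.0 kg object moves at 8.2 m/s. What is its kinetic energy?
KE = ½mv² = ½×2.0×8.2² = 67.24 J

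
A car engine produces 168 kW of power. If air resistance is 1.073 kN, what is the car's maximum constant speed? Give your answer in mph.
P = Fv → v = P/F = 168000 W / 1073 N = 156.6 m/s = 350.2 mph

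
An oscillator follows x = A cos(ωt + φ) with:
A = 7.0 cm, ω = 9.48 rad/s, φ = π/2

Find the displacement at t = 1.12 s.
x = A cos(ωt + φ) = 7.0×cos(9.48×1.12 + π/2) = 6.506 cm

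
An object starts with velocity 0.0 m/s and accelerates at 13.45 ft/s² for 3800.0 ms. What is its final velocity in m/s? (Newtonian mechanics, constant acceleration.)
v = v₀ + at (with unit conversion) = 15.58 m/s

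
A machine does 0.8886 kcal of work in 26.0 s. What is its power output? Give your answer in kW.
P = W/t = 3718 J / 26 s = 143 W = 0.143 kW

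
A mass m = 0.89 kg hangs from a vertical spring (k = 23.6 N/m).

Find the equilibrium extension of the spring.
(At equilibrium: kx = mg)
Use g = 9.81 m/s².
x_eq = mg/k = 0.89×9.81/23.6 = 0.37 m = 37 cm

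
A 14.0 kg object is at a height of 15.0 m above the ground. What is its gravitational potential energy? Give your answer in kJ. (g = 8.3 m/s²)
PE = mgh = 14 kg × 8.3 m/s² × 15 m = 1743 J = 1.743 kJ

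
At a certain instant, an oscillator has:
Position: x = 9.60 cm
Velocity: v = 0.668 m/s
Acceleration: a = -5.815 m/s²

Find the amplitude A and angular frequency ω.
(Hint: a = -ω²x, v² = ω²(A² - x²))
a = −ω²x → ω = √(|a|/x) = √(5.815/0.096) = 7.783 rad/s
v² = ω²(A² − x²) → A = √(x² + v²/ω²) = √(0.096² + 0.668²/7.783²) = 0.1288 m = 12.88 cm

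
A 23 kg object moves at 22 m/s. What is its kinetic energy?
KE = ½mv² = ½×23×22² = 5566.0 J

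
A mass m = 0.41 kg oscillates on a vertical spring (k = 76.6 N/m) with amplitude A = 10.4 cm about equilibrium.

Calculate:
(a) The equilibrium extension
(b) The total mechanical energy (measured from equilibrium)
x_eq = mg/k = 0.41×9.81/76.6 = 0.05251 m = 5.251 cm
E = ½kA² = ½×76.6×(0.104)² = 0.4143 J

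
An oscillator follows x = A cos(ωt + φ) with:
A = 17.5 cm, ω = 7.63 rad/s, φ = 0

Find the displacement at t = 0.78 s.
x = A cos(ωt + φ) = 17.5×cos(7.63×0.78 + 0) = 16.55 cm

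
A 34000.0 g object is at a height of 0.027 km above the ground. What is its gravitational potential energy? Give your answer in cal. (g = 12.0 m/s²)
PE = mgh = 34 kg × 12.0 m/s² × 27 m = 1.102e+04 J = 2633.0 cal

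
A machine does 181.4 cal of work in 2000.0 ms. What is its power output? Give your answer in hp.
P = W/t = 759 J / 2 s = 379.5 W = 0.5089 hp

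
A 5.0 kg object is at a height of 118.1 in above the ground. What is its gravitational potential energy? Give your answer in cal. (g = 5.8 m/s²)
PE = mgh = 5 kg × 5.8 m/s² × 3 m = 86.99 J = 20.79 cal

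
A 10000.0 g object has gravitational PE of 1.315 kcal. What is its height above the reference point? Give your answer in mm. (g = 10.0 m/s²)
PE = mgh → h = PE/(mg) = 5502 J / (10 kg × 10.0 m/s²) = 55.02 m = 55020.0 mm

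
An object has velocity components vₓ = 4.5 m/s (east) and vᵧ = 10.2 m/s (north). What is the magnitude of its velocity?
|v| = √(vₓ² + vᵧ²) = √(4.5² + 10.2²) = √(124.29) = 11.15 m/s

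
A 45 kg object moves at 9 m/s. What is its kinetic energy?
KE = ½mv² = ½×45×9² = 1822.5 J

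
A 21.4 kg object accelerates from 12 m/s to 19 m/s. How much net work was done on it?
W_net = ΔKE = ½m(v₂² − v₁²) = ½×21.4×(19² − 12²) = 2321.9 J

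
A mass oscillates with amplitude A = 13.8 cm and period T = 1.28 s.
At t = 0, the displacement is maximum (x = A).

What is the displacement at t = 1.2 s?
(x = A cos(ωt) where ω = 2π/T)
ω = 2π/T = 2π/1.28 = 4.909 rad/s
x = A cos(ωt) = 13.8×cos(4.909×1.2) = 12.75 cm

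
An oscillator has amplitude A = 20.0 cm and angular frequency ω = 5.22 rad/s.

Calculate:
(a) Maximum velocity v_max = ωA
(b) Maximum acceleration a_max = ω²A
v_max = ωA = 5.22×0.2 = 1.044 m/s
a_max = ω²A = 5.22²×0.2 = 5.45 m/s²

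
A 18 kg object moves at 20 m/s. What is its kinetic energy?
KE = ½mv² = ½×18×20² = 3600.0 J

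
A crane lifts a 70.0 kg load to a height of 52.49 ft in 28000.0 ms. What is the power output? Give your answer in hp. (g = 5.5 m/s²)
W = mgh = 70×5.5×16 = 6160 J
P = W/t = 6160/28 = 220 W = 0.295 hp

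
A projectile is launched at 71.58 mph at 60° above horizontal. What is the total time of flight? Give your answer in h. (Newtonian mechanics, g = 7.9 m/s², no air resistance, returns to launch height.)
T = 2v₀sin(θ)/g (with unit conversion) = 0.001949 h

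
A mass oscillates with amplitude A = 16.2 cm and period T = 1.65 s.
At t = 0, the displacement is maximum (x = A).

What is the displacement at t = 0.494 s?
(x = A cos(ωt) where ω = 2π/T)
ω = 2π/T = 2π/1.65 = 3.808 rad/s
x = A cos(ωt) = 16.2×cos(3.808×0.494) = -4.947 cm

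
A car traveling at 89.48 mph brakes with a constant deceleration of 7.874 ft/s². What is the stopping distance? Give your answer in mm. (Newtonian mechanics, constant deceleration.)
d = v₀² / (2a) (with unit conversion) = 333400.0 mm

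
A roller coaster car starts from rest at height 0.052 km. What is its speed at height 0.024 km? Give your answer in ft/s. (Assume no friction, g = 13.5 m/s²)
mgh₁ = ½mv₂² + mgh₂ → v₂ = √(2g(h₁−h₂)) = √(2×13.5×(52−24)) = 27.5 m/s = 90.21 ft/s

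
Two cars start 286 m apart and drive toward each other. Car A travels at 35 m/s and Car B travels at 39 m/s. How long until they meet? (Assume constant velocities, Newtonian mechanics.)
Combined speed: v_combined = 35 + 39 = 74 m/s
Time to meet: t = d/74 = 286/74 = 3.86 s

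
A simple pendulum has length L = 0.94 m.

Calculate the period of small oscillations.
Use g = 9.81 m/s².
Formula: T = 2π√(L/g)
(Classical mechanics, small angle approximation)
T = 2π√(L/g) = 2π√(0.94/9.81) = 1.945 s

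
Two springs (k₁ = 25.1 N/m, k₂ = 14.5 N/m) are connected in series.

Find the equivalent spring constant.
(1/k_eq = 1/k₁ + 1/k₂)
1/k_eq = 1/25.1 + 1/14.5 = 0.10881; k_eq = 9.191 N/m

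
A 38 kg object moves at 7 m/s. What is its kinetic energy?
KE = ½mv² = ½×38×7² = 931.0 J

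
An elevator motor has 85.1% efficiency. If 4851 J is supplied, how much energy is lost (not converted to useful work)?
W_out = η × W_in = 0.851×4851 = 4128.2 J
W_lost = W_in − W_out = 4851 − 4128.2 = 722.8 J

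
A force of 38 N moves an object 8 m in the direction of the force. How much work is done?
W = Fd = 38×8 = 304.0 J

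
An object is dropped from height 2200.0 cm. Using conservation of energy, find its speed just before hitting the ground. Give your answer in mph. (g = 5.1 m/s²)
mgh = ½mv² → v = √(2gh) = √(2×5.1×22) = 14.98 m/s = 33.51 mph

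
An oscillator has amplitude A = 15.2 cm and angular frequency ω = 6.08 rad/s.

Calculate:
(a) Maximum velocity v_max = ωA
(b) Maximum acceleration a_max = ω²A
v_max = ωA = 6.08×0.152 = 0.9242 m/s
a_max = ω²A = 6.08²×0.152 = 5.619 m/s²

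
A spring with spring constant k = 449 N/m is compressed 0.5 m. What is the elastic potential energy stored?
PE = ½kx² = ½×449×0.5² = 56.12 J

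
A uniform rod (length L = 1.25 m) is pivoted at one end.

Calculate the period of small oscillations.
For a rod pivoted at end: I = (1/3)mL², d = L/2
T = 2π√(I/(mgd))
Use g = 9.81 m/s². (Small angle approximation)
I/m = (1/3)L² = 0.5208 m²; d = L/2 = 0.625 m
T = 2π√(I/(mgd)) = 2π√(0.5208/(9.81×0.625)) = 1.831 s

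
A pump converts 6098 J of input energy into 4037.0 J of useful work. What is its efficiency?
η = W_out/W_in = 4037.0/6098 = 0.662 = 66.2%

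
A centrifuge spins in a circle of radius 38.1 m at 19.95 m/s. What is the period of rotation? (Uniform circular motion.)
T = 2πr/v = 2π×38.1/19.95 = 12.0 s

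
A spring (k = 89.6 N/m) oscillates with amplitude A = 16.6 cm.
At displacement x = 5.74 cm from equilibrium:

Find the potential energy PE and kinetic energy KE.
E_total = ½kA² = ½×89.6×(0.166)² = 1.235 J
PE = ½kx² = ½×89.6×(0.0574)² = 0.1476 J
KE = E_total − PE = 1.087 J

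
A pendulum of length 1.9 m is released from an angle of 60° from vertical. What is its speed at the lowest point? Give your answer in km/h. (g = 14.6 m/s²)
h = L(1 − cosθ) = 1.9×(1 − cos60°) = 0.95 m
v = √(2gh) = √(2×14.6×0.95) = 5.267 m/s = 18.96 km/h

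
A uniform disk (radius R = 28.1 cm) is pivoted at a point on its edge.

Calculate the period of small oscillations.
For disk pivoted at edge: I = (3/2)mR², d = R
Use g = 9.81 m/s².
I/m = (3/2)R² = 0.1184 m²; d = R = 0.281 m
T = 2π√((3/2)R²/(gR)) = 2π√(3R/(2g)) = 1.302 s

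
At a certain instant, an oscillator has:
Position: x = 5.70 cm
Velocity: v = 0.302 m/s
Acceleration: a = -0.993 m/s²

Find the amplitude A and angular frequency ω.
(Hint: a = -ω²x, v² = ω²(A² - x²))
a = −ω²x → ω = √(|a|/x) = √(0.993/0.057) = 4.174 rad/s
v² = ω²(A² − x²) → A = √(x² + v²/ω²) = √(0.057² + 0.302²/4.174²) = 0.09211 m = 9.211 cm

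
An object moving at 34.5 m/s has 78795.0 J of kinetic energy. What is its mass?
KE = ½mv² → m = 2KE/v² = 2×78795.0/34.5² = 132.4 kg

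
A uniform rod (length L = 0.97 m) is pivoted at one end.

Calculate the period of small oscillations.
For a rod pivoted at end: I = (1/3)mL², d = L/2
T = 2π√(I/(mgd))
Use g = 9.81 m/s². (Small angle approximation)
I/m = (1/3)L² = 0.3136 m²; d = L/2 = 0.485 m
T = 2π√(I/(mgd)) = 2π√(0.3136/(9.81×0.485)) = 1.613 s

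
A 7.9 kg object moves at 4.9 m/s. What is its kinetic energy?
KE = ½mv² = ½×7.9×4.9² = 94.8395 J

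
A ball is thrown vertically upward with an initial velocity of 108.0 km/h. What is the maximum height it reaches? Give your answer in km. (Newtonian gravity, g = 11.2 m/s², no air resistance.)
h_max = v₀²/(2g) (with unit conversion) = 0.04018 km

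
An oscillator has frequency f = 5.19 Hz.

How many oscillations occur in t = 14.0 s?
n = f×t = 5.19×14.0 = 72.66 oscillations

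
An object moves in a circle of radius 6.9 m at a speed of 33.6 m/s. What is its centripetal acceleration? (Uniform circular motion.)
a_c = v²/r = 33.6²/6.9 = 1128.96/6.9 = 163.62 m/s²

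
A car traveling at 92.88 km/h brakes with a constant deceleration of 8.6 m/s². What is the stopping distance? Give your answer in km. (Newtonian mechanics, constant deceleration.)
d = v₀² / (2a) (with unit conversion) = 0.0387 km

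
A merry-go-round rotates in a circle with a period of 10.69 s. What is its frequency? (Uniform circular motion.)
f = 1/T = 1/10.69 = 0.0935 Hz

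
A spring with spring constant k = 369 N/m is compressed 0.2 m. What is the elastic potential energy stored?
PE = ½kx² = ½×369×0.2² = 7.38 J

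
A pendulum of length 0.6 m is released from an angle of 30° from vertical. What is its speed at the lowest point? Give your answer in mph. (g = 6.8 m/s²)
h = L(1 − cosθ) = 0.6×(1 − cos30°) = 0.08038 m
v = √(2gh) = √(2×6.8×0.08038) = 1.046 m/s = 2.339 mph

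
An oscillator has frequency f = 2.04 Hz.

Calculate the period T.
T = 1/f = 1/2.04 = 0.4902 s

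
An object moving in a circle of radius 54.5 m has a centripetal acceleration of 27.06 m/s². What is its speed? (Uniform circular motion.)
v = √(a_c × r) = √(27.06 × 54.5) = 38.4 m/s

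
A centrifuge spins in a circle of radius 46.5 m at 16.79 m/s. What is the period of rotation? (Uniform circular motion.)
T = 2πr/v = 2π×46.5/16.79 = 17.4 s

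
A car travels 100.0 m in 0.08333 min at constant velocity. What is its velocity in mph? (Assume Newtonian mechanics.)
v = d/t (with unit conversion) = 44.74 mph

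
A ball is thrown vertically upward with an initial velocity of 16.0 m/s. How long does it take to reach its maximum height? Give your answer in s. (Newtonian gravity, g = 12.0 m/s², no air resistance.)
t_up = v₀/g = 1.333 s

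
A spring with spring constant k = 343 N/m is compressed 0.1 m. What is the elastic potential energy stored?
PE = ½kx² = ½×343×0.1² = 1.715 J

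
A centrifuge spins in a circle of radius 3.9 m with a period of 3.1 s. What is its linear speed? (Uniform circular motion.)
v = 2πr/T = 2π×3.9/3.1 = 7.9 m/s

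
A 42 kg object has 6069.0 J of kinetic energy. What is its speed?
KE = ½mv² → v = √(2KE/m) = √(2×6069.0/42) = 17.0 m/s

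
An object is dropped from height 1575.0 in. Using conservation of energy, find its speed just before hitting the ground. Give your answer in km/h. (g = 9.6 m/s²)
mgh = ½mv² → v = √(2gh) = √(2×9.6×40) = 27.71 m/s = 99.77 km/h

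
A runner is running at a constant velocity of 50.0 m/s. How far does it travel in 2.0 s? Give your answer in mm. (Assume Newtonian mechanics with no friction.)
d = vt (with unit conversion) = 100000.0 mm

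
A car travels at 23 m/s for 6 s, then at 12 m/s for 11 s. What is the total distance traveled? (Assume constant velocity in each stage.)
d₁ = v₁t₁ = 23 × 6 = 138 m
d₂ = v₂t₂ = 12 × 11 = 132 m
d_total = 138 + 132 = 270 m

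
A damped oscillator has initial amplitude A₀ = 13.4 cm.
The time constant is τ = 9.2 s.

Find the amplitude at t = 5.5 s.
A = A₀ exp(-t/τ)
A = A₀ exp(−t/τ) = 13.4×exp(−5.5/9.2) = 7.37 cm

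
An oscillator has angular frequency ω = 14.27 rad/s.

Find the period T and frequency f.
T = 2π/ω = 2π/14.27 = 0.4403 s; f = ω/2π = 2.271 Hz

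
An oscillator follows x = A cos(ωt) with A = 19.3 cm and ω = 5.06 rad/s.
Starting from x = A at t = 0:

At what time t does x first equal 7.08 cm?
cos(ωt) = x/A = 7.08/19.3 = 0.3668
ωt = arccos(0.3668) = 1.195 rad
t = 1.195/5.06 = 0.2362 s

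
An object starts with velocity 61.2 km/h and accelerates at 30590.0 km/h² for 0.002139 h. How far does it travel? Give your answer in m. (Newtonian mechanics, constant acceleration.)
d = v₀t + ½at² (with unit conversion) = 200.9 m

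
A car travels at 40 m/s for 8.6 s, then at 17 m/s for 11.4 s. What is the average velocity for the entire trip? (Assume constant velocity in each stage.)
d₁ = v₁t₁ = 40 × 8.6 = 344 m
d₂ = v₂t₂ = 17 × 11.4 = 193.8 m
d_total = 537.8 m, t_total = 20 s
v_avg = d_total/t_total = 537.8/20 = 26.89 m/s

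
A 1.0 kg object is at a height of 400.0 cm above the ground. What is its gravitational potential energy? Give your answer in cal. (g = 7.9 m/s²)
PE = mgh = 1 kg × 7.9 m/s² × 4 m = 31.6 J = 7.553 cal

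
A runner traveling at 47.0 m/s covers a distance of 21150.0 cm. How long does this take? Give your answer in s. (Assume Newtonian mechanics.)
t = d/v (with unit conversion) = 4.5 s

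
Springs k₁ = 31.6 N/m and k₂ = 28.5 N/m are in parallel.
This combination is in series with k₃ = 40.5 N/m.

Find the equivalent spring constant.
k₁₂ = k₁ + k₂ = 60.1 N/m (parallel)
1/k_eq = 1/k₁₂ + 1/k₃ → k_eq = 24.2 N/m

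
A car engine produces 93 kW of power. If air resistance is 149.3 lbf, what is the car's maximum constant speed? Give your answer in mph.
P = Fv → v = P/F = 93000 W / 664.1 N = 140 m/s = 313.2 mph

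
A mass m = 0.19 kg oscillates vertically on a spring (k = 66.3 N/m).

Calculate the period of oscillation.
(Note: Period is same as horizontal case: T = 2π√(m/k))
T = 2π√(m/k) = 2π√(0.19/66.3) = 0.3364 s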